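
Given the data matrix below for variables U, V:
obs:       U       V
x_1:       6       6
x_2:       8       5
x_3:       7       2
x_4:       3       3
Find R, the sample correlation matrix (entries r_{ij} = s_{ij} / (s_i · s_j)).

Step 1 — column means:
  mean(U) = (6 + 8 + 7 + 3) / 4 = 24/4 = 6
  mean(V) = (6 + 5 + 2 + 3) / 4 = 16/4 = 4

Step 2 — sample variances and covariances s[i,j] = (1/(n-1)) · Σ_k (x_{k,i} - mean_i) · (x_{k,j} - mean_j), with n-1 = 3:
  s[U,U] = ((0)·(0) + (2)·(2) + (1)·(1) + (-3)·(-3)) / 3 = 14/3 = 4.6667
  s[U,V] = ((0)·(2) + (2)·(1) + (1)·(-2) + (-3)·(-1)) / 3 = 3/3 = 1
  s[V,V] = ((2)·(2) + (1)·(1) + (-2)·(-2) + (-1)·(-1)) / 3 = 10/3 = 3.3333
  Sample standard deviations s_i = √(s[i,i]):
  s(U) = √(4.6667) = 2.1602
  s(V) = √(3.3333) = 1.8257

Step 3 — r_{ij} = s_{ij} / (s_i · s_j):
  r[U,U] = 1 (diagonal).
  r[U,V] = 1 / (2.1602 · 1.8257) = 1 / 3.9441 = 0.2535
  r[V,V] = 1 (diagonal).

R is symmetric with unit diagonal. Assembling:

R = [[1, 0.2535],
 [0.2535, 1]]


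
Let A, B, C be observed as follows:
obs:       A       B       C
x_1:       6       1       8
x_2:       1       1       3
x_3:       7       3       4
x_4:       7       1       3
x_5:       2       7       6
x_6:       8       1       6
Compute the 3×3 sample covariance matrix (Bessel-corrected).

Step 1 — column means:
  mean(A) = (6 + 1 + 7 + 7 + 2 + 8) / 6 = 31/6 = 5.1667
  mean(B) = (1 + 1 + 3 + 1 + 7 + 1) / 6 = 14/6 = 2.3333
  mean(C) = (8 + 3 + 4 + 3 + 6 + 6) / 6 = 30/6 = 5

Step 2 — sample covariance S[i,j] = (1/(n-1)) · Σ_k (x_{k,i} - mean_i) · (x_{k,j} - mean_j), with n-1 = 5.
  S[A,A] = ((0.8333)·(0.8333) + (-4.1667)·(-4.1667) + (1.8333)·(1.8333) + (1.8333)·(1.8333) + (-3.1667)·(-3.1667) + (2.8333)·(2.8333)) / 5 = 42.8333/5 = 8.5667
  S[A,B] = ((0.8333)·(-1.3333) + (-4.1667)·(-1.3333) + (1.8333)·(0.6667) + (1.8333)·(-1.3333) + (-3.1667)·(4.6667) + (2.8333)·(-1.3333)) / 5 = -15.3333/5 = -3.0667
  S[A,C] = ((0.8333)·(3) + (-4.1667)·(-2) + (1.8333)·(-1) + (1.8333)·(-2) + (-3.1667)·(1) + (2.8333)·(1)) / 5 = 5/5 = 1
  S[B,B] = ((-1.3333)·(-1.3333) + (-1.3333)·(-1.3333) + (0.6667)·(0.6667) + (-1.3333)·(-1.3333) + (4.6667)·(4.6667) + (-1.3333)·(-1.3333)) / 5 = 29.3333/5 = 5.8667
  S[B,C] = ((-1.3333)·(3) + (-1.3333)·(-2) + (0.6667)·(-1) + (-1.3333)·(-2) + (4.6667)·(1) + (-1.3333)·(1)) / 5 = 4/5 = 0.8
  S[C,C] = ((3)·(3) + (-2)·(-2) + (-1)·(-1) + (-2)·(-2) + (1)·(1) + (1)·(1)) / 5 = 20/5 = 4

S is symmetric (S[j,i] = S[i,j]). Assembling:

S = [[8.5667, -3.0667, 1],
 [-3.0667, 5.8667, 0.8],
 [1, 0.8, 4]]


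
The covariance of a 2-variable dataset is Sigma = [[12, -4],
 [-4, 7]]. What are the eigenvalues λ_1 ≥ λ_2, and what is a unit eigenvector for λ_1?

Step 1 — characteristic polynomial of 2×2 Sigma:
  det(Sigma - λI) = λ² - trace · λ + det = 0.
  trace = 12 + 7 = 19, det = 12·7 - (-4)² = 68.
Step 2 — discriminant:
  Δ = trace² - 4·det = 361 - 272 = 89.
Step 3 — eigenvalues:
  λ = (trace ± √Δ)/2 = (19 ± 9.434)/2,
  λ_1 = 14.217,  λ_2 = 4.783.

Step 4 — unit eigenvector for λ_1: solve (Sigma - λ_1 I)v = 0. First row:
  (12 - 14.217)·v_x + (-4)·v_y = 0, i.e. (-2.217)·v_x + (-4)·v_y = 0,
  so v ∝ (b, λ_1 - a) = (-4, 2.217); multiply by -1 so the first entry is positive: u = (4, -2.217).
  ||u|| = √((4)² + (-2.217)²) = √(20.915) ≈ 4.5733,
  v_1 = u/||u|| ≈ (0.8746, -0.4848) (||v_1|| = 1).

λ_1 = 14.217,  λ_2 = 4.783;  v_1 ≈ (0.8746, -0.4848)


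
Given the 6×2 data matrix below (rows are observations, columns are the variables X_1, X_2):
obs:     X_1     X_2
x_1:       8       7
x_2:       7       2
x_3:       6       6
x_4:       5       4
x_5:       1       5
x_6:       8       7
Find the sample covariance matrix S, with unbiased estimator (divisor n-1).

Step 1 — column means:
  mean(X_1) = (8 + 7 + 6 + 5 + 1 + 8) / 6 = 35/6 = 5.8333
  mean(X_2) = (7 + 2 + 6 + 4 + 5 + 7) / 6 = 31/6 = 5.1667

Step 2 — sample covariance S[i,j] = (1/(n-1)) · Σ_k (x_{k,i} - mean_i) · (x_{k,j} - mean_j), with n-1 = 5.
  S[X_1,X_1] = ((2.1667)·(2.1667) + (1.1667)·(1.1667) + (0.1667)·(0.1667) + (-0.8333)·(-0.8333) + (-4.8333)·(-4.8333) + (2.1667)·(2.1667)) / 5 = 34.8333/5 = 6.9667
  S[X_1,X_2] = ((2.1667)·(1.8333) + (1.1667)·(-3.1667) + (0.1667)·(0.8333) + (-0.8333)·(-1.1667) + (-4.8333)·(-0.1667) + (2.1667)·(1.8333)) / 5 = 6.1667/5 = 1.2333
  S[X_2,X_2] = ((1.8333)·(1.8333) + (-3.1667)·(-3.1667) + (0.8333)·(0.8333) + (-1.1667)·(-1.1667) + (-0.1667)·(-0.1667) + (1.8333)·(1.8333)) / 5 = 18.8333/5 = 3.7667

S is symmetric (S[j,i] = S[i,j]). Assembling:

S = [[6.9667, 1.2333],
 [1.2333, 3.7667]]


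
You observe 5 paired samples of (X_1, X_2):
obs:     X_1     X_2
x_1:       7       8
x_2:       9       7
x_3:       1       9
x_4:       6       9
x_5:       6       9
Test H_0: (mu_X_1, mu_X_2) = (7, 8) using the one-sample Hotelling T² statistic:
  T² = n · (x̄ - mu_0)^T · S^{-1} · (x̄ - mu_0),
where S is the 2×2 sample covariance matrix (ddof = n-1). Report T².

Step 1 — sample mean vector:
  mean(X_1) = (7 + 9 + 1 + 6 + 6) / 5 = 29/5 = 5.8
  mean(X_2) = (8 + 7 + 9 + 9 + 9) / 5 = 42/5 = 8.4
  x̄ = (5.8, 8.4),  deviation x̄ - mu_0 = (5.8, 8.4) - (7, 8) = (-1.2, 0.4).

Step 2 — sample covariance matrix, S[i,j] = (1/(n-1)) · Σ_k (x_{k,i} - mean_i) · (x_{k,j} - mean_j), divisor n-1 = 4:
  S[X_1,X_1] = ((1.2)·(1.2) + (3.2)·(3.2) + (-4.8)·(-4.8) + (0.2)·(0.2) + (0.2)·(0.2)) / 4 = 34.8/4 = 8.7
  S[X_1,X_2] = ((1.2)·(-0.4) + (3.2)·(-1.4) + (-4.8)·(0.6) + (0.2)·(0.6) + (0.2)·(0.6)) / 4 = -7.6/4 = -1.9
  S[X_2,X_2] = ((-0.4)·(-0.4) + (-1.4)·(-1.4) + (0.6)·(0.6) + (0.6)·(0.6) + (0.6)·(0.6)) / 4 = 3.2/4 = 0.8
  S = [[8.7, -1.9],
 [-1.9, 0.8]].

Step 3 — invert S. det(S) = 8.7·0.8 - (-1.9)² = 3.35.
  S^{-1} = (1/det) · [[d, -b], [-b, a]] = [[0.2388, 0.5672],
 [0.5672, 2.597]].

Step 4 — quadratic form (x̄ - mu_0)^T · S^{-1} · (x̄ - mu_0):
  S^{-1} · (x̄ - mu_0) = (-0.0597, 0.3582),
  (x̄ - mu_0)^T · [...] = (-1.2)·(-0.0597) + (0.4)·(0.3582) = 0.2149.

Step 5 — scale by n: T² = 5 · 0.2149 = 1.0746.

T² ≈ 1.0746


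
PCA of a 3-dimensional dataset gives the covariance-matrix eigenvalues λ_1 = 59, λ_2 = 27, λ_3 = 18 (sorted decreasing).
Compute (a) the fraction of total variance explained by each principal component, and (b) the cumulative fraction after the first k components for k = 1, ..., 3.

Step 1 — total variance = trace(Sigma) = Σ λ_i = 59 + 27 + 18 = 104.

Step 2 — fraction explained by component i = λ_i / Σ λ:
  PC1: 59/104 = 0.5673
  PC2: 27/104 = 0.2596
  PC3: 18/104 = 0.1731

Step 3 — cumulative fraction after k components = (λ_1 + ... + λ_k) / Σ λ:
  k = 1: 59/104 = 0.5673
  k = 2: (59 + 27)/104 = 86/104 = 0.8269
  k = 3: (59 + 27 + 18)/104 = 104/104 = 1

Summary (fraction, with percent):

explained: PC1 0.5673 (56.73%), PC2 0.2596 (25.96%), PC3 0.1731 (17.31%);  cumulative: 0.5673, 0.8269, 1


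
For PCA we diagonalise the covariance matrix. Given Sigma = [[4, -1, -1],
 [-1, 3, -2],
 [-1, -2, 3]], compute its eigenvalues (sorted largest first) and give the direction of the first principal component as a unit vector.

Step 1 — characteristic polynomial p(λ) = det(λI - Sigma) = λ³ - tr·λ² + c_1·λ - det, where tr = trace, c_1 = sum of the principal 2×2 minors, det = det(Sigma):
  tr = 4 + 3 + 3 = 10,
  c_1 = (4·3 - (-1)²) + (4·3 - (-1)²) + (3·3 - (-2)²) = 11 + 11 + 5 = 27,
  det = 4·(3·3 - (-2)²) - (-1)·((-1)·3 - (-2)·(-1)) + (-1)·((-1)·(-2) - 3·(-1)) = 4·(5) - (-1)·(-5) + (-1)·(5) = 10.
  So p(λ) = λ³ - 10λ² + 27λ - 10.
Step 2 — look for an integer root (rational root theorem: any rational root is an integer divisor of 10). Testing λ = 5:
  p(5) = 125 - 250 + 135 - 10 = 0  ✓
  Dividing out (λ - 5): p(λ) = (λ - 5)(λ² - 5λ + 2).
Step 3 — remaining eigenvalues from the quadratic λ² - 5λ + 2 = 0:
  Δ = 5² - 4·2 = 25 - 8 = 17,  λ = (5 ± √17)/2 = (5 ± 4.1231)/2 ≈ 4.5616 or 0.4384.
  Sorted: λ_1 = 5,  λ_2 = 4.5616,  λ_3 = 0.4384  (check: sum = 10 = tr ✓).

Step 4 — unit eigenvector for λ_1 = 5: v spans the null space of (Sigma - λ_1 I), whose rows are
  r_1 = (-1, -1, -1),  r_2 = (-1, -2, -2),  r_3 = (-1, -2, -2).
  v is orthogonal to every row, so take v ∝ r_1 × r_2 = ((-1)·(-2) - (-1)·(-2), (-1)·(-1) - (-1)·(-2), (-1)·(-2) - (-1)·(-1)) = (0, -1, 1).
  Rescale (multiply by -1 so the first nonzero entry is positive): u = (0, 1, -1).
  ||u|| = √((0)² + (1)² + (-1)²) = √(2) ≈ 1.4142,  v_1 = u/||u|| ≈ (0, 0.7071, -0.7071) (||v_1|| = 1).

λ_1 = 5,  λ_2 = 4.5616,  λ_3 = 0.4384;  v_1 ≈ (0, 0.7071, -0.7071)


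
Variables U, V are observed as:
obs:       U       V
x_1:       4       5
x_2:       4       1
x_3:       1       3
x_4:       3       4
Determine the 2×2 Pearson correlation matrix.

Step 1 — column means:
  mean(U) = (4 + 4 + 1 + 3) / 4 = 12/4 = 3
  mean(V) = (5 + 1 + 3 + 4) / 4 = 13/4 = 3.25

Step 2 — sample variances and covariances s[i,j] = (1/(n-1)) · Σ_k (x_{k,i} - mean_i) · (x_{k,j} - mean_j), with n-1 = 3:
  s[U,U] = ((1)·(1) + (1)·(1) + (-2)·(-2) + (0)·(0)) / 3 = 6/3 = 2
  s[U,V] = ((1)·(1.75) + (1)·(-2.25) + (-2)·(-0.25) + (0)·(0.75)) / 3 = 0/3 = 0
  s[V,V] = ((1.75)·(1.75) + (-2.25)·(-2.25) + (-0.25)·(-0.25) + (0.75)·(0.75)) / 3 = 8.75/3 = 2.9167
  Sample standard deviations s_i = √(s[i,i]):
  s(U) = √(2) = 1.4142
  s(V) = √(2.9167) = 1.7078

Step 3 — r_{ij} = s_{ij} / (s_i · s_j):
  r[U,U] = 1 (diagonal).
  r[U,V] = 0 / (1.4142 · 1.7078) = 0 / 2.4152 = 0
  r[V,V] = 1 (diagonal).

R is symmetric with unit diagonal. Assembling:

R = [[1, 0],
 [0, 1]]


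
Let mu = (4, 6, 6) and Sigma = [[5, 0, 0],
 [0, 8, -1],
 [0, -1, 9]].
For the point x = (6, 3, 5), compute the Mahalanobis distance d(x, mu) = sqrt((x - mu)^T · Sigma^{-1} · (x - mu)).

Step 1 — centre the observation: (x - mu) = (2, -3, -1).

Step 2 — invert Sigma (cofactor / det for 3×3, or solve directly):
  Sigma^{-1} = [[0.2, 0, 0],
 [0, 0.1268, 0.0141],
 [0, 0.0141, 0.1127]].

Step 3 — form the quadratic (x - mu)^T · Sigma^{-1} · (x - mu):
  Sigma^{-1} · (x - mu) = (0.4, -0.3944, -0.1549).
  (x - mu)^T · [Sigma^{-1} · (x - mu)] = (2)·(0.4) + (-3)·(-0.3944) + (-1)·(-0.1549) = 2.138.

Step 4 — take square root: d = √(2.138) ≈ 1.4622.

d(x, mu) = √(2.138) ≈ 1.4622


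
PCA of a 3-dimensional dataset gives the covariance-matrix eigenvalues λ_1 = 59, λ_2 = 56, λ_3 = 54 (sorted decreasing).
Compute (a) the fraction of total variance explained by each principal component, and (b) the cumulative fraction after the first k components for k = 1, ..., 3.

Step 1 — total variance = trace(Sigma) = Σ λ_i = 59 + 56 + 54 = 169.

Step 2 — fraction explained by component i = λ_i / Σ λ:
  PC1: 59/169 = 0.3491
  PC2: 56/169 = 0.3314
  PC3: 54/169 = 0.3195

Step 3 — cumulative fraction after k components = (λ_1 + ... + λ_k) / Σ λ:
  k = 1: 59/169 = 0.3491
  k = 2: (59 + 56)/169 = 115/169 = 0.6805
  k = 3: (59 + 56 + 54)/169 = 169/169 = 1

Summary (fraction, with percent):

explained: PC1 0.3491 (34.91%), PC2 0.3314 (33.14%), PC3 0.3195 (31.95%);  cumulative: 0.3491, 0.6805, 1


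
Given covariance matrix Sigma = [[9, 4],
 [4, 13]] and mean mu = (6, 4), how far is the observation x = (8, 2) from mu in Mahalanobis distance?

Step 1 — centre the observation: (x - mu) = (2, -2).

Step 2 — invert Sigma. det(Sigma) = 9·13 - (4)² = 101.
  Sigma^{-1} = (1/det) · [[d, -b], [-b, a]] = [[0.1287, -0.0396],
 [-0.0396, 0.0891]].

Step 3 — form the quadratic (x - mu)^T · Sigma^{-1} · (x - mu):
  Sigma^{-1} · (x - mu) = (0.3366, -0.2574).
  (x - mu)^T · [Sigma^{-1} · (x - mu)] = (2)·(0.3366) + (-2)·(-0.2574) = 1.1881.

Step 4 — take square root: d = √(1.1881) ≈ 1.09.

d(x, mu) = √(1.1881) ≈ 1.09


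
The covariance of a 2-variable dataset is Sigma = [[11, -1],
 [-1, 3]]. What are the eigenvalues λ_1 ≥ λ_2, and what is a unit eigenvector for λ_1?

Step 1 — characteristic polynomial of 2×2 Sigma:
  det(Sigma - λI) = λ² - trace · λ + det = 0.
  trace = 11 + 3 = 14, det = 11·3 - (-1)² = 32.
Step 2 — discriminant:
  Δ = trace² - 4·det = 196 - 128 = 68.
Step 3 — eigenvalues:
  λ = (trace ± √Δ)/2 = (14 ± 8.2462)/2,
  λ_1 = 11.1231,  λ_2 = 2.8769.

Step 4 — unit eigenvector for λ_1: solve (Sigma - λ_1 I)v = 0. First row:
  (11 - 11.1231)·v_x + (-1)·v_y = 0, i.e. (-0.1231)·v_x + (-1)·v_y = 0,
  so v ∝ (b, λ_1 - a) = (-1, 0.1231); multiply by -1 so the first entry is positive: u = (1, -0.1231).
  ||u|| = √((1)² + (-0.1231)²) = √(1.0152) ≈ 1.0075,
  v_1 = u/||u|| ≈ (0.9925, -0.1222) (||v_1|| = 1).

λ_1 = 11.1231,  λ_2 = 2.8769;  v_1 ≈ (0.9925, -0.1222)


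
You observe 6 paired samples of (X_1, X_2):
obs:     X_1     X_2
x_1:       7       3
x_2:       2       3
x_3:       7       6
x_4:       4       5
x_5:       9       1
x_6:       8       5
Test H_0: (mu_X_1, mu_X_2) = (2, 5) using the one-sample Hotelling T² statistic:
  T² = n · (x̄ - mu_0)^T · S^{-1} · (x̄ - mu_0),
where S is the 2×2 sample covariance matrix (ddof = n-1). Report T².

Step 1 — sample mean vector:
  mean(X_1) = (7 + 2 + 7 + 4 + 9 + 8) / 6 = 37/6 = 6.1667
  mean(X_2) = (3 + 3 + 6 + 5 + 1 + 5) / 6 = 23/6 = 3.8333
  x̄ = (6.1667, 3.8333),  deviation x̄ - mu_0 = (6.1667, 3.8333) - (2, 5) = (4.1667, -1.1667).

Step 2 — sample covariance matrix, S[i,j] = (1/(n-1)) · Σ_k (x_{k,i} - mean_i) · (x_{k,j} - mean_j), divisor n-1 = 5:
  S[X_1,X_1] = ((0.8333)·(0.8333) + (-4.1667)·(-4.1667) + (0.8333)·(0.8333) + (-2.1667)·(-2.1667) + (2.8333)·(2.8333) + (1.8333)·(1.8333)) / 5 = 34.8333/5 = 6.9667
  S[X_1,X_2] = ((0.8333)·(-0.8333) + (-4.1667)·(-0.8333) + (0.8333)·(2.1667) + (-2.1667)·(1.1667) + (2.8333)·(-2.8333) + (1.8333)·(1.1667)) / 5 = -3.8333/5 = -0.7667
  S[X_2,X_2] = ((-0.8333)·(-0.8333) + (-0.8333)·(-0.8333) + (2.1667)·(2.1667) + (1.1667)·(1.1667) + (-2.8333)·(-2.8333) + (1.1667)·(1.1667)) / 5 = 16.8333/5 = 3.3667
  S = [[6.9667, -0.7667],
 [-0.7667, 3.3667]].

Step 3 — invert S. det(S) = 6.9667·3.3667 - (-0.7667)² = 22.8667.
  S^{-1} = (1/det) · [[d, -b], [-b, a]] = [[0.1472, 0.0335],
 [0.0335, 0.3047]].

Step 4 — quadratic form (x̄ - mu_0)^T · S^{-1} · (x̄ - mu_0):
  S^{-1} · (x̄ - mu_0) = (0.5743, -0.2157),
  (x̄ - mu_0)^T · [...] = (4.1667)·(0.5743) + (-1.1667)·(-0.2157) = 2.6448.

Step 5 — scale by n: T² = 6 · 2.6448 = 15.8688.

T² ≈ 15.8688


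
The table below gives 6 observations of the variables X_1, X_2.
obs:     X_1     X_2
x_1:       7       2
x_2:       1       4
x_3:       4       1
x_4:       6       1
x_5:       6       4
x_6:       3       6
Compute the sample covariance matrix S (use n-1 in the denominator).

Step 1 — column means:
  mean(X_1) = (7 + 1 + 4 + 6 + 6 + 3) / 6 = 27/6 = 4.5
  mean(X_2) = (2 + 4 + 1 + 1 + 4 + 6) / 6 = 18/6 = 3

Step 2 — sample covariance S[i,j] = (1/(n-1)) · Σ_k (x_{k,i} - mean_i) · (x_{k,j} - mean_j), with n-1 = 5.
  S[X_1,X_1] = ((2.5)·(2.5) + (-3.5)·(-3.5) + (-0.5)·(-0.5) + (1.5)·(1.5) + (1.5)·(1.5) + (-1.5)·(-1.5)) / 5 = 25.5/5 = 5.1
  S[X_1,X_2] = ((2.5)·(-1) + (-3.5)·(1) + (-0.5)·(-2) + (1.5)·(-2) + (1.5)·(1) + (-1.5)·(3)) / 5 = -11/5 = -2.2
  S[X_2,X_2] = ((-1)·(-1) + (1)·(1) + (-2)·(-2) + (-2)·(-2) + (1)·(1) + (3)·(3)) / 5 = 20/5 = 4

S is symmetric (S[j,i] = S[i,j]). Assembling:

S = [[5.1, -2.2],
 [-2.2, 4]]


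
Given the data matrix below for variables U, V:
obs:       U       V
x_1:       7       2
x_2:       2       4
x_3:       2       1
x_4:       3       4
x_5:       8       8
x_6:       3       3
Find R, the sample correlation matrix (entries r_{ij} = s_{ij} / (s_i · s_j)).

Step 1 — column means:
  mean(U) = (7 + 2 + 2 + 3 + 8 + 3) / 6 = 25/6 = 4.1667
  mean(V) = (2 + 4 + 1 + 4 + 8 + 3) / 6 = 22/6 = 3.6667

Step 2 — sample variances and covariances s[i,j] = (1/(n-1)) · Σ_k (x_{k,i} - mean_i) · (x_{k,j} - mean_j), with n-1 = 5:
  s[U,U] = ((2.8333)·(2.8333) + (-2.1667)·(-2.1667) + (-2.1667)·(-2.1667) + (-1.1667)·(-1.1667) + (3.8333)·(3.8333) + (-1.1667)·(-1.1667)) / 5 = 34.8333/5 = 6.9667
  s[U,V] = ((2.8333)·(-1.6667) + (-2.1667)·(0.3333) + (-2.1667)·(-2.6667) + (-1.1667)·(0.3333) + (3.8333)·(4.3333) + (-1.1667)·(-0.6667)) / 5 = 17.3333/5 = 3.4667
  s[V,V] = ((-1.6667)·(-1.6667) + (0.3333)·(0.3333) + (-2.6667)·(-2.6667) + (0.3333)·(0.3333) + (4.3333)·(4.3333) + (-0.6667)·(-0.6667)) / 5 = 29.3333/5 = 5.8667
  Sample standard deviations s_i = √(s[i,i]):
  s(U) = √(6.9667) = 2.6394
  s(V) = √(5.8667) = 2.4221

Step 3 — r_{ij} = s_{ij} / (s_i · s_j):
  r[U,U] = 1 (diagonal).
  r[U,V] = 3.4667 / (2.6394 · 2.4221) = 3.4667 / 6.3931 = 0.5423
  r[V,V] = 1 (diagonal).

R is symmetric with unit diagonal. Assembling:

R = [[1, 0.5423],
 [0.5423, 1]]


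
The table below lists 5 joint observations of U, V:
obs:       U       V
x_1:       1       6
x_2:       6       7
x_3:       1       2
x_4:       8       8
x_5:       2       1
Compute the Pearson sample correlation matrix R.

Step 1 — column means:
  mean(U) = (1 + 6 + 1 + 8 + 2) / 5 = 18/5 = 3.6
  mean(V) = (6 + 7 + 2 + 8 + 1) / 5 = 24/5 = 4.8

Step 2 — sample variances and covariances s[i,j] = (1/(n-1)) · Σ_k (x_{k,i} - mean_i) · (x_{k,j} - mean_j), with n-1 = 4:
  s[U,U] = ((-2.6)·(-2.6) + (2.4)·(2.4) + (-2.6)·(-2.6) + (4.4)·(4.4) + (-1.6)·(-1.6)) / 4 = 41.2/4 = 10.3
  s[U,V] = ((-2.6)·(1.2) + (2.4)·(2.2) + (-2.6)·(-2.8) + (4.4)·(3.2) + (-1.6)·(-3.8)) / 4 = 29.6/4 = 7.4
  s[V,V] = ((1.2)·(1.2) + (2.2)·(2.2) + (-2.8)·(-2.8) + (3.2)·(3.2) + (-3.8)·(-3.8)) / 4 = 38.8/4 = 9.7
  Sample standard deviations s_i = √(s[i,i]):
  s(U) = √(10.3) = 3.2094
  s(V) = √(9.7) = 3.1145

Step 3 — r_{ij} = s_{ij} / (s_i · s_j):
  r[U,U] = 1 (diagonal).
  r[U,V] = 7.4 / (3.2094 · 3.1145) = 7.4 / 9.9955 = 0.7403
  r[V,V] = 1 (diagonal).

R is symmetric with unit diagonal. Assembling:

R = [[1, 0.7403],
 [0.7403, 1]]


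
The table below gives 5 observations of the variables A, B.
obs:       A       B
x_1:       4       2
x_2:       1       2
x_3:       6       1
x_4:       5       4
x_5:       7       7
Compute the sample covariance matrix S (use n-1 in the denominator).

Step 1 — column means:
  mean(A) = (4 + 1 + 6 + 5 + 7) / 5 = 23/5 = 4.6
  mean(B) = (2 + 2 + 1 + 4 + 7) / 5 = 16/5 = 3.2

Step 2 — sample covariance S[i,j] = (1/(n-1)) · Σ_k (x_{k,i} - mean_i) · (x_{k,j} - mean_j), with n-1 = 4.
  S[A,A] = ((-0.6)·(-0.6) + (-3.6)·(-3.6) + (1.4)·(1.4) + (0.4)·(0.4) + (2.4)·(2.4)) / 4 = 21.2/4 = 5.3
  S[A,B] = ((-0.6)·(-1.2) + (-3.6)·(-1.2) + (1.4)·(-2.2) + (0.4)·(0.8) + (2.4)·(3.8)) / 4 = 11.4/4 = 2.85
  S[B,B] = ((-1.2)·(-1.2) + (-1.2)·(-1.2) + (-2.2)·(-2.2) + (0.8)·(0.8) + (3.8)·(3.8)) / 4 = 22.8/4 = 5.7

S is symmetric (S[j,i] = S[i,j]). Assembling:

S = [[5.3, 2.85],
 [2.85, 5.7]]


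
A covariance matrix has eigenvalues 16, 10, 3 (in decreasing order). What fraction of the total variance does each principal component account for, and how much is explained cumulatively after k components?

Step 1 — total variance = trace(Sigma) = Σ λ_i = 16 + 10 + 3 = 29.

Step 2 — fraction explained by component i = λ_i / Σ λ:
  PC1: 16/29 = 0.5517
  PC2: 10/29 = 0.3448
  PC3: 3/29 = 0.1034

Step 3 — cumulative fraction after k components = (λ_1 + ... + λ_k) / Σ λ:
  k = 1: 16/29 = 0.5517
  k = 2: (16 + 10)/29 = 26/29 = 0.8966
  k = 3: (16 + 10 + 3)/29 = 29/29 = 1

Summary (fraction, with percent):

explained: PC1 0.5517 (55.17%), PC2 0.3448 (34.48%), PC3 0.1034 (10.34%);  cumulative: 0.5517, 0.8966, 1


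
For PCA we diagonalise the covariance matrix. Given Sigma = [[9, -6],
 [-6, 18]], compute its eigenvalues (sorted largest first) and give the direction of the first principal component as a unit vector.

Step 1 — characteristic polynomial of 2×2 Sigma:
  det(Sigma - λI) = λ² - trace · λ + det = 0.
  trace = 9 + 18 = 27, det = 9·18 - (-6)² = 126.
Step 2 — discriminant:
  Δ = trace² - 4·det = 729 - 504 = 225.
Step 3 — eigenvalues:
  λ = (trace ± √Δ)/2 = (27 ± 15)/2,
  λ_1 = 21,  λ_2 = 6.

Step 4 — unit eigenvector for λ_1: solve (Sigma - λ_1 I)v = 0. First row:
  (9 - 21)·v_x + (-6)·v_y = 0, i.e. (-12)·v_x + (-6)·v_y = 0,
  so v ∝ (b, λ_1 - a) = (-6, 12); multiply by -1 so the first entry is positive: u = (6, -12).
  ||u|| = √((6)² + (-12)²) = √(180) ≈ 13.4164,
  v_1 = u/||u|| ≈ (0.4472, -0.8944) (||v_1|| = 1).

λ_1 = 21,  λ_2 = 6;  v_1 ≈ (0.4472, -0.8944)


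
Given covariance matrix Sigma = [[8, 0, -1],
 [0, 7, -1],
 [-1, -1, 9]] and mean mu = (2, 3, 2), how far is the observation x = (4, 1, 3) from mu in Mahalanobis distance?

Step 1 — centre the observation: (x - mu) = (2, -2, 1).

Step 2 — invert Sigma (cofactor / det for 3×3, or solve directly):
  Sigma^{-1} = [[0.1268, 0.002, 0.0143],
 [0.002, 0.1452, 0.0164],
 [0.0143, 0.0164, 0.1145]].

Step 3 — form the quadratic (x - mu)^T · Sigma^{-1} · (x - mu):
  Sigma^{-1} · (x - mu) = (0.2638, -0.2699, 0.1104).
  (x - mu)^T · [Sigma^{-1} · (x - mu)] = (2)·(0.2638) + (-2)·(-0.2699) + (1)·(0.1104) = 1.1779.

Step 4 — take square root: d = √(1.1779) ≈ 1.0853.

d(x, mu) = √(1.1779) ≈ 1.0853


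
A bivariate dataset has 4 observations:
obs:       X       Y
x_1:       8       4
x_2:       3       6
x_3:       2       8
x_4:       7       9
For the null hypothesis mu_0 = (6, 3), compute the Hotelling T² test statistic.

Step 1 — sample mean vector:
  mean(X) = (8 + 3 + 2 + 7) / 4 = 20/4 = 5
  mean(Y) = (4 + 6 + 8 + 9) / 4 = 27/4 = 6.75
  x̄ = (5, 6.75),  deviation x̄ - mu_0 = (5, 6.75) - (6, 3) = (-1, 3.75).

Step 2 — sample covariance matrix, S[i,j] = (1/(n-1)) · Σ_k (x_{k,i} - mean_i) · (x_{k,j} - mean_j), divisor n-1 = 3:
  S[X,X] = ((3)·(3) + (-2)·(-2) + (-3)·(-3) + (2)·(2)) / 3 = 26/3 = 8.6667
  S[X,Y] = ((3)·(-2.75) + (-2)·(-0.75) + (-3)·(1.25) + (2)·(2.25)) / 3 = -6/3 = -2
  S[Y,Y] = ((-2.75)·(-2.75) + (-0.75)·(-0.75) + (1.25)·(1.25) + (2.25)·(2.25)) / 3 = 14.75/3 = 4.9167
  S = [[8.6667, -2],
 [-2, 4.9167]].

Step 3 — invert S. det(S) = 8.6667·4.9167 - (-2)² = 38.6111.
  S^{-1} = (1/det) · [[d, -b], [-b, a]] = [[0.1273, 0.0518],
 [0.0518, 0.2245]].

Step 4 — quadratic form (x̄ - mu_0)^T · S^{-1} · (x̄ - mu_0):
  S^{-1} · (x̄ - mu_0) = (0.0669, 0.7899),
  (x̄ - mu_0)^T · [...] = (-1)·(0.0669) + (3.75)·(0.7899) = 2.8953.

Step 5 — scale by n: T² = 4 · 2.8953 = 11.5813.

T² ≈ 11.5813


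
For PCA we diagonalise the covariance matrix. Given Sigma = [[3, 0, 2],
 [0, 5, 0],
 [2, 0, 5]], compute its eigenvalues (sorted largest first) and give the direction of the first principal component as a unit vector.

Step 1 — characteristic polynomial p(λ) = det(λI - Sigma) = λ³ - tr·λ² + c_1·λ - det, where tr = trace, c_1 = sum of the principal 2×2 minors, det = det(Sigma):
  tr = 3 + 5 + 5 = 13,
  c_1 = (3·5 - (0)²) + (3·5 - (2)²) + (5·5 - (0)²) = 15 + 11 + 25 = 51,
  det = 3·(5·5 - (0)²) - (0)·((0)·5 - (0)·(2)) + (2)·((0)·(0) - 5·(2)) = 3·(25) - (0)·(0) + (2)·(-10) = 55.
  So p(λ) = λ³ - 13λ² + 51λ - 55.
Step 2 — look for an integer root (rational root theorem: any rational root is an integer divisor of 55). Testing λ = 5:
  p(5) = 125 - 325 + 255 - 55 = 0  ✓
  Dividing out (λ - 5): p(λ) = (λ - 5)(λ² - 8λ + 11).
Step 3 — remaining eigenvalues from the quadratic λ² - 8λ + 11 = 0:
  Δ = 8² - 4·11 = 64 - 44 = 20,  λ = (8 ± √20)/2 = (8 ± 4.4721)/2 ≈ 6.2361 or 1.7639.
  Sorted: λ_1 = 6.2361,  λ_2 = 5,  λ_3 = 1.7639  (check: sum = 13 = tr ✓).

Step 4 — unit eigenvector for λ_1 ≈ 6.2361: v spans the null space of (Sigma - λ_1 I), whose rows are
  r_1 = (-3.2361, 0, 2),  r_2 = (0, -1.2361, 0),  r_3 = (2, 0, -1.2361).
  v is orthogonal to every row, so take v ∝ r_1 × r_2 = ((0)·(0) - (2)·(-1.2361), (2)·(0) - (-3.2361)·(0), (-3.2361)·(-1.2361) - (0)·(0)) ≈ (2.4721, 0, 4).
  Let u = (2.4721, 0, 4).
  ||u|| = √((2.4721)² + (0)² + (4)²) = √(22.1115) ≈ 4.7023,  v_1 = u/||u|| ≈ (0.5257, 0, 0.8507) (||v_1|| = 1).

λ_1 = 6.2361,  λ_2 = 5,  λ_3 = 1.7639;  v_1 ≈ (0.5257, 0, 0.8507)


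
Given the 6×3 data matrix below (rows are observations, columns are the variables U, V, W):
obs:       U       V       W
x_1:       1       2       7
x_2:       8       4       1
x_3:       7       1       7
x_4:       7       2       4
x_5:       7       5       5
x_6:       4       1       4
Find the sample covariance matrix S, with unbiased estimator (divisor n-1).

Step 1 — column means:
  mean(U) = (1 + 8 + 7 + 7 + 7 + 4) / 6 = 34/6 = 5.6667
  mean(V) = (2 + 4 + 1 + 2 + 5 + 1) / 6 = 15/6 = 2.5
  mean(W) = (7 + 1 + 7 + 4 + 5 + 4) / 6 = 28/6 = 4.6667

Step 2 — sample covariance S[i,j] = (1/(n-1)) · Σ_k (x_{k,i} - mean_i) · (x_{k,j} - mean_j), with n-1 = 5.
  S[U,U] = ((-4.6667)·(-4.6667) + (2.3333)·(2.3333) + (1.3333)·(1.3333) + (1.3333)·(1.3333) + (1.3333)·(1.3333) + (-1.6667)·(-1.6667)) / 5 = 35.3333/5 = 7.0667
  S[U,V] = ((-4.6667)·(-0.5) + (2.3333)·(1.5) + (1.3333)·(-1.5) + (1.3333)·(-0.5) + (1.3333)·(2.5) + (-1.6667)·(-1.5)) / 5 = 9/5 = 1.8
  S[U,W] = ((-4.6667)·(2.3333) + (2.3333)·(-3.6667) + (1.3333)·(2.3333) + (1.3333)·(-0.6667) + (1.3333)·(0.3333) + (-1.6667)·(-0.6667)) / 5 = -15.6667/5 = -3.1333
  S[V,V] = ((-0.5)·(-0.5) + (1.5)·(1.5) + (-1.5)·(-1.5) + (-0.5)·(-0.5) + (2.5)·(2.5) + (-1.5)·(-1.5)) / 5 = 13.5/5 = 2.7
  S[V,W] = ((-0.5)·(2.3333) + (1.5)·(-3.6667) + (-1.5)·(2.3333) + (-0.5)·(-0.6667) + (2.5)·(0.3333) + (-1.5)·(-0.6667)) / 5 = -8/5 = -1.6
  S[W,W] = ((2.3333)·(2.3333) + (-3.6667)·(-3.6667) + (2.3333)·(2.3333) + (-0.6667)·(-0.6667) + (0.3333)·(0.3333) + (-0.6667)·(-0.6667)) / 5 = 25.3333/5 = 5.0667

S is symmetric (S[j,i] = S[i,j]). Assembling:

S = [[7.0667, 1.8, -3.1333],
 [1.8, 2.7, -1.6],
 [-3.1333, -1.6, 5.0667]]


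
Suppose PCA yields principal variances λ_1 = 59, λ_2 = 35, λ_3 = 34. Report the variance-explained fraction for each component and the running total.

Step 1 — total variance = trace(Sigma) = Σ λ_i = 59 + 35 + 34 = 128.

Step 2 — fraction explained by component i = λ_i / Σ λ:
  PC1: 59/128 = 0.4609
  PC2: 35/128 = 0.2734
  PC3: 34/128 = 0.2656

Step 3 — cumulative fraction after k components = (λ_1 + ... + λ_k) / Σ λ:
  k = 1: 59/128 = 0.4609
  k = 2: (59 + 35)/128 = 94/128 = 0.7344
  k = 3: (59 + 35 + 34)/128 = 128/128 = 1

Summary (fraction, with percent):

explained: PC1 0.4609 (46.09%), PC2 0.2734 (27.34%), PC3 0.2656 (26.56%);  cumulative: 0.4609, 0.7344, 1


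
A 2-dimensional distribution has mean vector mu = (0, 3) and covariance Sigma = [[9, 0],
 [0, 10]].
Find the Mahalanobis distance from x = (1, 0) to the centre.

Step 1 — centre the observation: (x - mu) = (1, -3).

Step 2 — invert Sigma. det(Sigma) = 9·10 - (0)² = 90.
  Sigma^{-1} = (1/det) · [[d, -b], [-b, a]] = [[0.1111, 0],
 [0, 0.1]].

Step 3 — form the quadratic (x - mu)^T · Sigma^{-1} · (x - mu):
  Sigma^{-1} · (x - mu) = (0.1111, -0.3).
  (x - mu)^T · [Sigma^{-1} · (x - mu)] = (1)·(0.1111) + (-3)·(-0.3) = 1.0111.

Step 4 — take square root: d = √(1.0111) ≈ 1.0055.

d(x, mu) = √(1.0111) ≈ 1.0055


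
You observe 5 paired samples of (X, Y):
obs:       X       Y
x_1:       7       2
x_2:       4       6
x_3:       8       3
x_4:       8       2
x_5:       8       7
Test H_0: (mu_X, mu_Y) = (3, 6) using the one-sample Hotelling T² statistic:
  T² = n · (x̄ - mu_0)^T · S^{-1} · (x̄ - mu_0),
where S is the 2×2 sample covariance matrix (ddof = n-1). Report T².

Step 1 — sample mean vector:
  mean(X) = (7 + 4 + 8 + 8 + 8) / 5 = 35/5 = 7
  mean(Y) = (2 + 6 + 3 + 2 + 7) / 5 = 20/5 = 4
  x̄ = (7, 4),  deviation x̄ - mu_0 = (7, 4) - (3, 6) = (4, -2).

Step 2 — sample covariance matrix, S[i,j] = (1/(n-1)) · Σ_k (x_{k,i} - mean_i) · (x_{k,j} - mean_j), divisor n-1 = 4:
  S[X,X] = ((0)·(0) + (-3)·(-3) + (1)·(1) + (1)·(1) + (1)·(1)) / 4 = 12/4 = 3
  S[X,Y] = ((0)·(-2) + (-3)·(2) + (1)·(-1) + (1)·(-2) + (1)·(3)) / 4 = -6/4 = -1.5
  S[Y,Y] = ((-2)·(-2) + (2)·(2) + (-1)·(-1) + (-2)·(-2) + (3)·(3)) / 4 = 22/4 = 5.5
  S = [[3, -1.5],
 [-1.5, 5.5]].

Step 3 — invert S. det(S) = 3·5.5 - (-1.5)² = 14.25.
  S^{-1} = (1/det) · [[d, -b], [-b, a]] = [[0.386, 0.1053],
 [0.1053, 0.2105]].

Step 4 — quadratic form (x̄ - mu_0)^T · S^{-1} · (x̄ - mu_0):
  S^{-1} · (x̄ - mu_0) = (1.3333, 0),
  (x̄ - mu_0)^T · [...] = (4)·(1.3333) + (-2)·(0) = 5.3333.

Step 5 — scale by n: T² = 5 · 5.3333 = 26.6667.

T² ≈ 26.6667


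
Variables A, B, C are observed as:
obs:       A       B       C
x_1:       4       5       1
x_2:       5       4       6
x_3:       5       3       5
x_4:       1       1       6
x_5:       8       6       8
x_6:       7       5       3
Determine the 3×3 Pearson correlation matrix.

Step 1 — column means:
  mean(A) = (4 + 5 + 5 + 1 + 8 + 7) / 6 = 30/6 = 5
  mean(B) = (5 + 4 + 3 + 1 + 6 + 5) / 6 = 24/6 = 4
  mean(C) = (1 + 6 + 5 + 6 + 8 + 3) / 6 = 29/6 = 4.8333

Step 2 — sample variances and covariances s[i,j] = (1/(n-1)) · Σ_k (x_{k,i} - mean_i) · (x_{k,j} - mean_j), with n-1 = 5:
  s[A,A] = ((-1)·(-1) + (0)·(0) + (0)·(0) + (-4)·(-4) + (3)·(3) + (2)·(2)) / 5 = 30/5 = 6
  s[A,B] = ((-1)·(1) + (0)·(0) + (0)·(-1) + (-4)·(-3) + (3)·(2) + (2)·(1)) / 5 = 19/5 = 3.8
  s[A,C] = ((-1)·(-3.8333) + (0)·(1.1667) + (0)·(0.1667) + (-4)·(1.1667) + (3)·(3.1667) + (2)·(-1.8333)) / 5 = 5/5 = 1
  s[B,B] = ((1)·(1) + (0)·(0) + (-1)·(-1) + (-3)·(-3) + (2)·(2) + (1)·(1)) / 5 = 16/5 = 3.2
  s[B,C] = ((1)·(-3.8333) + (0)·(1.1667) + (-1)·(0.1667) + (-3)·(1.1667) + (2)·(3.1667) + (1)·(-1.8333)) / 5 = -3/5 = -0.6
  s[C,C] = ((-3.8333)·(-3.8333) + (1.1667)·(1.1667) + (0.1667)·(0.1667) + (1.1667)·(1.1667) + (3.1667)·(3.1667) + (-1.8333)·(-1.8333)) / 5 = 30.8333/5 = 6.1667
  Sample standard deviations s_i = √(s[i,i]):
  s(A) = √(6) = 2.4495
  s(B) = √(3.2) = 1.7889
  s(C) = √(6.1667) = 2.4833

Step 3 — r_{ij} = s_{ij} / (s_i · s_j):
  r[A,A] = 1 (diagonal).
  r[A,B] = 3.8 / (2.4495 · 1.7889) = 3.8 / 4.3818 = 0.8672
  r[A,C] = 1 / (2.4495 · 2.4833) = 1 / 6.0828 = 0.1644
  r[B,B] = 1 (diagonal).
  r[B,C] = -0.6 / (1.7889 · 2.4833) = -0.6 / 4.4422 = -0.1351
  r[C,C] = 1 (diagonal).

R is symmetric with unit diagonal. Assembling:

R = [[1, 0.8672, 0.1644],
 [0.8672, 1, -0.1351],
 [0.1644, -0.1351, 1]]


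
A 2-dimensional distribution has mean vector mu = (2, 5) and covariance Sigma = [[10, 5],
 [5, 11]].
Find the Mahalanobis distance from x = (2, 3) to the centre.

Step 1 — centre the observation: (x - mu) = (0, -2).

Step 2 — invert Sigma. det(Sigma) = 10·11 - (5)² = 85.
  Sigma^{-1} = (1/det) · [[d, -b], [-b, a]] = [[0.1294, -0.0588],
 [-0.0588, 0.1176]].

Step 3 — form the quadratic (x - mu)^T · Sigma^{-1} · (x - mu):
  Sigma^{-1} · (x - mu) = (0.1176, -0.2353).
  (x - mu)^T · [Sigma^{-1} · (x - mu)] = (0)·(0.1176) + (-2)·(-0.2353) = 0.4706.

Step 4 — take square root: d = √(0.4706) ≈ 0.686.

d(x, mu) = √(0.4706) ≈ 0.686


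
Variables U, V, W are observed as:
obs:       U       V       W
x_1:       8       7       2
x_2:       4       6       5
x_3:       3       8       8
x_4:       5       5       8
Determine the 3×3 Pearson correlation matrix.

Step 1 — column means:
  mean(U) = (8 + 4 + 3 + 5) / 4 = 20/4 = 5
  mean(V) = (7 + 6 + 8 + 5) / 4 = 26/4 = 6.5
  mean(W) = (2 + 5 + 8 + 8) / 4 = 23/4 = 5.75

Step 2 — sample variances and covariances s[i,j] = (1/(n-1)) · Σ_k (x_{k,i} - mean_i) · (x_{k,j} - mean_j), with n-1 = 3:
  s[U,U] = ((3)·(3) + (-1)·(-1) + (-2)·(-2) + (0)·(0)) / 3 = 14/3 = 4.6667
  s[U,V] = ((3)·(0.5) + (-1)·(-0.5) + (-2)·(1.5) + (0)·(-1.5)) / 3 = -1/3 = -0.3333
  s[U,W] = ((3)·(-3.75) + (-1)·(-0.75) + (-2)·(2.25) + (0)·(2.25)) / 3 = -15/3 = -5
  s[V,V] = ((0.5)·(0.5) + (-0.5)·(-0.5) + (1.5)·(1.5) + (-1.5)·(-1.5)) / 3 = 5/3 = 1.6667
  s[V,W] = ((0.5)·(-3.75) + (-0.5)·(-0.75) + (1.5)·(2.25) + (-1.5)·(2.25)) / 3 = -1.5/3 = -0.5
  s[W,W] = ((-3.75)·(-3.75) + (-0.75)·(-0.75) + (2.25)·(2.25) + (2.25)·(2.25)) / 3 = 24.75/3 = 8.25
  Sample standard deviations s_i = √(s[i,i]):
  s(U) = √(4.6667) = 2.1602
  s(V) = √(1.6667) = 1.291
  s(W) = √(8.25) = 2.8723

Step 3 — r_{ij} = s_{ij} / (s_i · s_j):
  r[U,U] = 1 (diagonal).
  r[U,V] = -0.3333 / (2.1602 · 1.291) = -0.3333 / 2.7889 = -0.1195
  r[U,W] = -5 / (2.1602 · 2.8723) = -5 / 6.2048 = -0.8058
  r[V,V] = 1 (diagonal).
  r[V,W] = -0.5 / (1.291 · 2.8723) = -0.5 / 3.7081 = -0.1348
  r[W,W] = 1 (diagonal).

R is symmetric with unit diagonal. Assembling:

R = [[1, -0.1195, -0.8058],
 [-0.1195, 1, -0.1348],
 [-0.8058, -0.1348, 1]]


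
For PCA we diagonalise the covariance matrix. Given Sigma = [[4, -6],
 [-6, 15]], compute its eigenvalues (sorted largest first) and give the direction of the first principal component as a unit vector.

Step 1 — characteristic polynomial of 2×2 Sigma:
  det(Sigma - λI) = λ² - trace · λ + det = 0.
  trace = 4 + 15 = 19, det = 4·15 - (-6)² = 24.
Step 2 — discriminant:
  Δ = trace² - 4·det = 361 - 96 = 265.
Step 3 — eigenvalues:
  λ = (trace ± √Δ)/2 = (19 ± 16.2788)/2,
  λ_1 = 17.6394,  λ_2 = 1.3606.

Step 4 — unit eigenvector for λ_1: solve (Sigma - λ_1 I)v = 0. First row:
  (4 - 17.6394)·v_x + (-6)·v_y = 0, i.e. (-13.6394)·v_x + (-6)·v_y = 0,
  so v ∝ (b, λ_1 - a) = (-6, 13.6394); multiply by -1 so the first entry is positive: u = (6, -13.6394).
  ||u|| = √((6)² + (-13.6394)²) = √(222.0335) ≈ 14.9008,
  v_1 = u/||u|| ≈ (0.4027, -0.9153) (||v_1|| = 1).

λ_1 = 17.6394,  λ_2 = 1.3606;  v_1 ≈ (0.4027, -0.9153)


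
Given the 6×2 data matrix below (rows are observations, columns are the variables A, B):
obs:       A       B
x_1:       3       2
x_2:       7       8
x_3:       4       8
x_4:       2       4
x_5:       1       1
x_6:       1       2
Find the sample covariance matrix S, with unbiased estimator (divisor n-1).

Step 1 — column means:
  mean(A) = (3 + 7 + 4 + 2 + 1 + 1) / 6 = 18/6 = 3
  mean(B) = (2 + 8 + 8 + 4 + 1 + 2) / 6 = 25/6 = 4.1667

Step 2 — sample covariance S[i,j] = (1/(n-1)) · Σ_k (x_{k,i} - mean_i) · (x_{k,j} - mean_j), with n-1 = 5.
  S[A,A] = ((0)·(0) + (4)·(4) + (1)·(1) + (-1)·(-1) + (-2)·(-2) + (-2)·(-2)) / 5 = 26/5 = 5.2
  S[A,B] = ((0)·(-2.1667) + (4)·(3.8333) + (1)·(3.8333) + (-1)·(-0.1667) + (-2)·(-3.1667) + (-2)·(-2.1667)) / 5 = 30/5 = 6
  S[B,B] = ((-2.1667)·(-2.1667) + (3.8333)·(3.8333) + (3.8333)·(3.8333) + (-0.1667)·(-0.1667) + (-3.1667)·(-3.1667) + (-2.1667)·(-2.1667)) / 5 = 48.8333/5 = 9.7667

S is symmetric (S[j,i] = S[i,j]). Assembling:

S = [[5.2, 6],
 [6, 9.7667]]


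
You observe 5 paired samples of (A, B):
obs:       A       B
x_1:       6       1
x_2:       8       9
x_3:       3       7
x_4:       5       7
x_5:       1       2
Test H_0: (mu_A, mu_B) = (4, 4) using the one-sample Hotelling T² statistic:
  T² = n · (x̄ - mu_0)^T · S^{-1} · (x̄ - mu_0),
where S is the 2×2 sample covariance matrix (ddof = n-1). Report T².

Step 1 — sample mean vector:
  mean(A) = (6 + 8 + 3 + 5 + 1) / 5 = 23/5 = 4.6
  mean(B) = (1 + 9 + 7 + 7 + 2) / 5 = 26/5 = 5.2
  x̄ = (4.6, 5.2),  deviation x̄ - mu_0 = (4.6, 5.2) - (4, 4) = (0.6, 1.2).

Step 2 — sample covariance matrix, S[i,j] = (1/(n-1)) · Σ_k (x_{k,i} - mean_i) · (x_{k,j} - mean_j), divisor n-1 = 4:
  S[A,A] = ((1.4)·(1.4) + (3.4)·(3.4) + (-1.6)·(-1.6) + (0.4)·(0.4) + (-3.6)·(-3.6)) / 4 = 29.2/4 = 7.3
  S[A,B] = ((1.4)·(-4.2) + (3.4)·(3.8) + (-1.6)·(1.8) + (0.4)·(1.8) + (-3.6)·(-3.2)) / 4 = 16.4/4 = 4.1
  S[B,B] = ((-4.2)·(-4.2) + (3.8)·(3.8) + (1.8)·(1.8) + (1.8)·(1.8) + (-3.2)·(-3.2)) / 4 = 48.8/4 = 12.2
  S = [[7.3, 4.1],
 [4.1, 12.2]].

Step 3 — invert S. det(S) = 7.3·12.2 - (4.1)² = 72.25.
  S^{-1} = (1/det) · [[d, -b], [-b, a]] = [[0.1689, -0.0567],
 [-0.0567, 0.101]].

Step 4 — quadratic form (x̄ - mu_0)^T · S^{-1} · (x̄ - mu_0):
  S^{-1} · (x̄ - mu_0) = (0.0332, 0.0872),
  (x̄ - mu_0)^T · [...] = (0.6)·(0.0332) + (1.2)·(0.0872) = 0.1246.

Step 5 — scale by n: T² = 5 · 0.1246 = 0.6228.

T² ≈ 0.6228


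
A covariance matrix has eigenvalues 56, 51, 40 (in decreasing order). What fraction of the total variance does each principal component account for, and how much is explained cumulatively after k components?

Step 1 — total variance = trace(Sigma) = Σ λ_i = 56 + 51 + 40 = 147.

Step 2 — fraction explained by component i = λ_i / Σ λ:
  PC1: 56/147 = 0.381
  PC2: 51/147 = 0.3469
  PC3: 40/147 = 0.2721

Step 3 — cumulative fraction after k components = (λ_1 + ... + λ_k) / Σ λ:
  k = 1: 56/147 = 0.381
  k = 2: (56 + 51)/147 = 107/147 = 0.7279
  k = 3: (56 + 51 + 40)/147 = 147/147 = 1

Summary (fraction, with percent):

explained: PC1 0.381 (38.1%), PC2 0.3469 (34.69%), PC3 0.2721 (27.21%);  cumulative: 0.381, 0.7279, 1


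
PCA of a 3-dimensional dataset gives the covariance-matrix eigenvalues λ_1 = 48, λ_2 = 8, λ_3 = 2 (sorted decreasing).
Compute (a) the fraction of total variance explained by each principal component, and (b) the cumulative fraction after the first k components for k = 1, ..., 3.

Step 1 — total variance = trace(Sigma) = Σ λ_i = 48 + 8 + 2 = 58.

Step 2 — fraction explained by component i = λ_i / Σ λ:
  PC1: 48/58 = 0.8276
  PC2: 8/58 = 0.1379
  PC3: 2/58 = 0.0345

Step 3 — cumulative fraction after k components = (λ_1 + ... + λ_k) / Σ λ:
  k = 1: 48/58 = 0.8276
  k = 2: (48 + 8)/58 = 56/58 = 0.9655
  k = 3: (48 + 8 + 2)/58 = 58/58 = 1

Summary (fraction, with percent):

explained: PC1 0.8276 (82.76%), PC2 0.1379 (13.79%), PC3 0.0345 (3.45%);  cumulative: 0.8276, 0.9655, 1


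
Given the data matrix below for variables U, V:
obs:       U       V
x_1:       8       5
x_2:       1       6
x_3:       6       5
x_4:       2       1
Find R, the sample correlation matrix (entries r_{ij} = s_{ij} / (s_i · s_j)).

Step 1 — column means:
  mean(U) = (8 + 1 + 6 + 2) / 4 = 17/4 = 4.25
  mean(V) = (5 + 6 + 5 + 1) / 4 = 17/4 = 4.25

Step 2 — sample variances and covariances s[i,j] = (1/(n-1)) · Σ_k (x_{k,i} - mean_i) · (x_{k,j} - mean_j), with n-1 = 3:
  s[U,U] = ((3.75)·(3.75) + (-3.25)·(-3.25) + (1.75)·(1.75) + (-2.25)·(-2.25)) / 3 = 32.75/3 = 10.9167
  s[U,V] = ((3.75)·(0.75) + (-3.25)·(1.75) + (1.75)·(0.75) + (-2.25)·(-3.25)) / 3 = 5.75/3 = 1.9167
  s[V,V] = ((0.75)·(0.75) + (1.75)·(1.75) + (0.75)·(0.75) + (-3.25)·(-3.25)) / 3 = 14.75/3 = 4.9167
  Sample standard deviations s_i = √(s[i,i]):
  s(U) = √(10.9167) = 3.304
  s(V) = √(4.9167) = 2.2174

Step 3 — r_{ij} = s_{ij} / (s_i · s_j):
  r[U,U] = 1 (diagonal).
  r[U,V] = 1.9167 / (3.304 · 2.2174) = 1.9167 / 7.3262 = 0.2616
  r[V,V] = 1 (diagonal).

R is symmetric with unit diagonal. Assembling:

R = [[1, 0.2616],
 [0.2616, 1]]


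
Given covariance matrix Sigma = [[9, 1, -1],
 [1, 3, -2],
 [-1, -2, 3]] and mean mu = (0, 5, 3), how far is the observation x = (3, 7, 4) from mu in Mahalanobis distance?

Step 1 — centre the observation: (x - mu) = (3, 2, 1).

Step 2 — invert Sigma (cofactor / det for 3×3, or solve directly):
  Sigma^{-1} = [[0.1163, -0.0233, 0.0233],
 [-0.0233, 0.6047, 0.3953],
 [0.0233, 0.3953, 0.6047]].

Step 3 — form the quadratic (x - mu)^T · Sigma^{-1} · (x - mu):
  Sigma^{-1} · (x - mu) = (0.3256, 1.5349, 1.4651).
  (x - mu)^T · [Sigma^{-1} · (x - mu)] = (3)·(0.3256) + (2)·(1.5349) + (1)·(1.4651) = 5.5116.

Step 4 — take square root: d = √(5.5116) ≈ 2.3477.

d(x, mu) = √(5.5116) ≈ 2.3477


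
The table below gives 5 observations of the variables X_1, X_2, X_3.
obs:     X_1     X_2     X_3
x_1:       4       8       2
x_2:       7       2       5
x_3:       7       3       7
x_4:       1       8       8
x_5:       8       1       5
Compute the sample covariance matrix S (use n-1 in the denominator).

Step 1 — column means:
  mean(X_1) = (4 + 7 + 7 + 1 + 8) / 5 = 27/5 = 5.4
  mean(X_2) = (8 + 2 + 3 + 8 + 1) / 5 = 22/5 = 4.4
  mean(X_3) = (2 + 5 + 7 + 8 + 5) / 5 = 27/5 = 5.4

Step 2 — sample covariance S[i,j] = (1/(n-1)) · Σ_k (x_{k,i} - mean_i) · (x_{k,j} - mean_j), with n-1 = 4.
  S[X_1,X_1] = ((-1.4)·(-1.4) + (1.6)·(1.6) + (1.6)·(1.6) + (-4.4)·(-4.4) + (2.6)·(2.6)) / 4 = 33.2/4 = 8.3
  S[X_1,X_2] = ((-1.4)·(3.6) + (1.6)·(-2.4) + (1.6)·(-1.4) + (-4.4)·(3.6) + (2.6)·(-3.4)) / 4 = -35.8/4 = -8.95
  S[X_1,X_3] = ((-1.4)·(-3.4) + (1.6)·(-0.4) + (1.6)·(1.6) + (-4.4)·(2.6) + (2.6)·(-0.4)) / 4 = -5.8/4 = -1.45
  S[X_2,X_2] = ((3.6)·(3.6) + (-2.4)·(-2.4) + (-1.4)·(-1.4) + (3.6)·(3.6) + (-3.4)·(-3.4)) / 4 = 45.2/4 = 11.3
  S[X_2,X_3] = ((3.6)·(-3.4) + (-2.4)·(-0.4) + (-1.4)·(1.6) + (3.6)·(2.6) + (-3.4)·(-0.4)) / 4 = -2.8/4 = -0.7
  S[X_3,X_3] = ((-3.4)·(-3.4) + (-0.4)·(-0.4) + (1.6)·(1.6) + (2.6)·(2.6) + (-0.4)·(-0.4)) / 4 = 21.2/4 = 5.3

S is symmetric (S[j,i] = S[i,j]). Assembling:

S = [[8.3, -8.95, -1.45],
 [-8.95, 11.3, -0.7],
 [-1.45, -0.7, 5.3]]
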